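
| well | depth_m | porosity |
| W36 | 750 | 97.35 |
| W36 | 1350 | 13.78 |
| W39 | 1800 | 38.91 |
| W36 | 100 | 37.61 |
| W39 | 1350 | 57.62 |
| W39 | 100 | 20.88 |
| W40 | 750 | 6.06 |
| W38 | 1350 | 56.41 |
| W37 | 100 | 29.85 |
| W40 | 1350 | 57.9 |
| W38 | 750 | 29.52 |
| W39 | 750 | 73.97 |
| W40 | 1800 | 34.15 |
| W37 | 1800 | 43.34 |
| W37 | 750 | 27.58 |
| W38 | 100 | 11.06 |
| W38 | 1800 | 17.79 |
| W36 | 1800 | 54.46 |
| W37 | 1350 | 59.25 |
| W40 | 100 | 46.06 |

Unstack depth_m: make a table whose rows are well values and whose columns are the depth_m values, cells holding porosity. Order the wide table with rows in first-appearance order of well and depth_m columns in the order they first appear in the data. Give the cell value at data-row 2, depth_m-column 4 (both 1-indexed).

20.88

With rows in first-appearance order of well, row 2 is well=W39. depth_m columns in first-appearance order: 750, 1350, 1800, 100; column 4 is 100.
Long rows with well=W39, depth_m=100: porosity = 20.88.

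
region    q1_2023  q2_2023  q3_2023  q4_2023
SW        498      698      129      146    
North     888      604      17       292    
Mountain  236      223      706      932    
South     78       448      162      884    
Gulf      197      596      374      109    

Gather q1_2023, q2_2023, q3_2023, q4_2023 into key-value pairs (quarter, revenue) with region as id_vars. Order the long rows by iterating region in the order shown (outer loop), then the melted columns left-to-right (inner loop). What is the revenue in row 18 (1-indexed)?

596

20 rows total (5 × 4). Row 18: index ⌊(18-1)/4⌋ = 4 into region → Gulf; (18-1) mod 4 = 1 into the melted columns → q2_2023.
So row 18 is (Gulf, q2_2023, 596); revenue = 596.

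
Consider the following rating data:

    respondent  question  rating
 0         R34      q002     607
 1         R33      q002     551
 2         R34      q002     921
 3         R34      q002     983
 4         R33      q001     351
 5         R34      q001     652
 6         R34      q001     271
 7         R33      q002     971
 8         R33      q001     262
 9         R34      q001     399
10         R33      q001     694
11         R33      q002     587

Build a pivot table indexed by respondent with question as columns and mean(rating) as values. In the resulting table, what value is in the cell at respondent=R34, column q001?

Rows with respondent=R34 and question=q001: rating values are 652, 271, 399.
(652 + 271 + 399) / 3 = 440.67.

440.67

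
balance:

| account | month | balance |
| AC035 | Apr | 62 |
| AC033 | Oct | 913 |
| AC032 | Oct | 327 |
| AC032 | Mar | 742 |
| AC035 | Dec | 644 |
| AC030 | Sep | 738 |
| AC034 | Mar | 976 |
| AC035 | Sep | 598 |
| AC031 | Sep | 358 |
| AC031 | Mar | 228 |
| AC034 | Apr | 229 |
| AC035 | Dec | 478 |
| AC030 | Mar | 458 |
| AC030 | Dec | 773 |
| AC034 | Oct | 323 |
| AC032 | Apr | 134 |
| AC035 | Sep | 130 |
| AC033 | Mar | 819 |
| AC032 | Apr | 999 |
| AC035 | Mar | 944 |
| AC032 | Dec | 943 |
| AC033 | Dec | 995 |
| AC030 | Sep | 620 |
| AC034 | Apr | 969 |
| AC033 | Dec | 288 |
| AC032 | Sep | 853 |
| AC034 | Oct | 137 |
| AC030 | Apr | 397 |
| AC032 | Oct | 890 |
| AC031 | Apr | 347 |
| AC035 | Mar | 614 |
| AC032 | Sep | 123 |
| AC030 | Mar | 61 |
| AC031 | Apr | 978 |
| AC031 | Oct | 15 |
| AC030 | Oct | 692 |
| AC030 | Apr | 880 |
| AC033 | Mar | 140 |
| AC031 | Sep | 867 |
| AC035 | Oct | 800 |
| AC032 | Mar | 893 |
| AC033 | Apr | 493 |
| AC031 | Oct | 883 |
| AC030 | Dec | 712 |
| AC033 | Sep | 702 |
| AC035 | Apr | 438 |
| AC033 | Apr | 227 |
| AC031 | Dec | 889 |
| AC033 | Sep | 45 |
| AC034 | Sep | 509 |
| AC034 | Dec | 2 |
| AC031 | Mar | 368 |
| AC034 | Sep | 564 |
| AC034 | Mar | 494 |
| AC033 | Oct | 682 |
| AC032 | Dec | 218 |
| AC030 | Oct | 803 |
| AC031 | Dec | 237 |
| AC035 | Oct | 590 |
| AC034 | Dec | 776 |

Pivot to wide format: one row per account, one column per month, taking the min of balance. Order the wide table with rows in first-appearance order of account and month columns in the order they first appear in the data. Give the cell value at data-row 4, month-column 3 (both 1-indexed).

With rows in first-appearance order of account, row 4 is account=AC030. month columns in first-appearance order: Apr, Oct, Mar, Dec, Sep; column 3 is Mar.
Long rows with account=AC030, month=Mar: min(458, 61) = 61.

61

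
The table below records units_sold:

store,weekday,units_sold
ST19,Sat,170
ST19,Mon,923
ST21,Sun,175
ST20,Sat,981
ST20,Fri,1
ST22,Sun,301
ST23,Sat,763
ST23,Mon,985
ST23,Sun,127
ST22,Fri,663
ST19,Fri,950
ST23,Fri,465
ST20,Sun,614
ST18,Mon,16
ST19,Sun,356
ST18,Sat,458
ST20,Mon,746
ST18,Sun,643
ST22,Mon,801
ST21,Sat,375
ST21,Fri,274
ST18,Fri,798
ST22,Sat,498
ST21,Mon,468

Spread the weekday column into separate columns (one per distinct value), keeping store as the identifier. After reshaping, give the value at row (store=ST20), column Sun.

614

Wide layout: rows indexed by store, columns are the 4 distinct weekday values (Sat, Mon, Sun, Fri).
Cell (store=ST20, weekday=Sun) draws from the long row where store=ST20 and weekday=Sun, which has units_sold=614.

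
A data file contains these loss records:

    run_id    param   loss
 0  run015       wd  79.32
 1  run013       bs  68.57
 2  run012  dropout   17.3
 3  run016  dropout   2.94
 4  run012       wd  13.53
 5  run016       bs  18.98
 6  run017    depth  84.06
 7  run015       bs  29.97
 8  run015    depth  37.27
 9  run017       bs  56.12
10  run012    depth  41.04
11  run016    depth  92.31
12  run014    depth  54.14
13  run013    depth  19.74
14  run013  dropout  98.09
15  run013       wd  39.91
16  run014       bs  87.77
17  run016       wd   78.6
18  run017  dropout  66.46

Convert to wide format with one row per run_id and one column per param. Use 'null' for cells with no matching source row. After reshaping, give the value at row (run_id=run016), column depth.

The long row with run_id=run016, param=depth has loss=92.31.

92.31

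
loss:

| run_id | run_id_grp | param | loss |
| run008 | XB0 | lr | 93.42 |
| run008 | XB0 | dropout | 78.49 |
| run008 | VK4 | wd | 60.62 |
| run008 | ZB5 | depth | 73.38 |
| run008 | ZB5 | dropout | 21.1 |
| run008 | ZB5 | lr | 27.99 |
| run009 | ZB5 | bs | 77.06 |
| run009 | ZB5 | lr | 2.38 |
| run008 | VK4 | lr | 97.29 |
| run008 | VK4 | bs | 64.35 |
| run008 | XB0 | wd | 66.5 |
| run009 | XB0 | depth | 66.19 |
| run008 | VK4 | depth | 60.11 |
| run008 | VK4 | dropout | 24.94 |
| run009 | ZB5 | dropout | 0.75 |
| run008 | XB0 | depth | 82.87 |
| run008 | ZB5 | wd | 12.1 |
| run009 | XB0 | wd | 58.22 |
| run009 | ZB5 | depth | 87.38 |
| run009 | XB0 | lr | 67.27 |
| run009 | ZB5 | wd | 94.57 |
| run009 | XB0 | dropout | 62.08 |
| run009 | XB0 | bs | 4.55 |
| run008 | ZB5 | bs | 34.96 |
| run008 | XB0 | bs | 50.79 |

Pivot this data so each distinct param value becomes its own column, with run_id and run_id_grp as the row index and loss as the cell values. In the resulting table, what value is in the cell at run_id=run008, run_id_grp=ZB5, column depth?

73.38

Wide layout: rows indexed by run_id and run_id_grp, columns are the 5 distinct param values (lr, dropout, wd, depth, bs).
Cell (run_id=run008, run_id_grp=ZB5, param=depth) draws from the long row where run_id=run008, run_id_grp=ZB5 and param=depth, which has loss=73.38.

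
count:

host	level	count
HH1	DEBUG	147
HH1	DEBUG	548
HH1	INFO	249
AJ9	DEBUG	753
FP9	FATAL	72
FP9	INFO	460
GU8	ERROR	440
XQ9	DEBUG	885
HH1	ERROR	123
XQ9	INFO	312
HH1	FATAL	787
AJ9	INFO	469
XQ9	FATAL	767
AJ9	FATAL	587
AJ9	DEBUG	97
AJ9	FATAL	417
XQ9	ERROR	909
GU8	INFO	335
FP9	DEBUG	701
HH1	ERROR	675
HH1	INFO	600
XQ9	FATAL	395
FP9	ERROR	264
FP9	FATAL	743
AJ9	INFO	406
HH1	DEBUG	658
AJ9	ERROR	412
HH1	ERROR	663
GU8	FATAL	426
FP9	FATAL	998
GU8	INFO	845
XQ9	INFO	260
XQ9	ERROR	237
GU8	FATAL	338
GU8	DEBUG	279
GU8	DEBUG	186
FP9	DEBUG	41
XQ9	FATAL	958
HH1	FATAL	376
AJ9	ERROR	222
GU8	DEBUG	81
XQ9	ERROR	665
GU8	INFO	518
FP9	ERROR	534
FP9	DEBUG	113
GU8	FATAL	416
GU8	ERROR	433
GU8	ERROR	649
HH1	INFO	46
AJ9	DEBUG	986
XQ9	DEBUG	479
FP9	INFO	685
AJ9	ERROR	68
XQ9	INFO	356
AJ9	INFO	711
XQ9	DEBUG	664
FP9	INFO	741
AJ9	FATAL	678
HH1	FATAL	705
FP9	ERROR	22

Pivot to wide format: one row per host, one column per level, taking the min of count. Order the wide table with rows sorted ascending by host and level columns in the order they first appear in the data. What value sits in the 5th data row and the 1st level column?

479

With rows sorted ascending by host, row 5 is host=XQ9. level columns in first-appearance order: DEBUG, INFO, FATAL, ERROR; column 1 is DEBUG.
Long rows with host=XQ9, level=DEBUG: min(885, 479, 664) = 479.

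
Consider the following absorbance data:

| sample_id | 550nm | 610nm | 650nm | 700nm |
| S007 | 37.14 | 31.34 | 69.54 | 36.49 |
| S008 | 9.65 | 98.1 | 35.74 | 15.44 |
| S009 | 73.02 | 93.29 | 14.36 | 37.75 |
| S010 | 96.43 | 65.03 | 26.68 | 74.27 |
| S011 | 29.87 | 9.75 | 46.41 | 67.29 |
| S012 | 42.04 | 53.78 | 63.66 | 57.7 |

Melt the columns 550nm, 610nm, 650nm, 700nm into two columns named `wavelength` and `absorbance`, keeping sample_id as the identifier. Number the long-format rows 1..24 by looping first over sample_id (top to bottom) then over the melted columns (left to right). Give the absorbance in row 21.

42.04

24 rows total (6 × 4). Row 21: index ⌊(21-1)/4⌋ = 5 into sample_id → S012; (21-1) mod 4 = 0 into the melted columns → 550nm.
So row 21 is (S012, 550nm, 42.04); absorbance = 42.04.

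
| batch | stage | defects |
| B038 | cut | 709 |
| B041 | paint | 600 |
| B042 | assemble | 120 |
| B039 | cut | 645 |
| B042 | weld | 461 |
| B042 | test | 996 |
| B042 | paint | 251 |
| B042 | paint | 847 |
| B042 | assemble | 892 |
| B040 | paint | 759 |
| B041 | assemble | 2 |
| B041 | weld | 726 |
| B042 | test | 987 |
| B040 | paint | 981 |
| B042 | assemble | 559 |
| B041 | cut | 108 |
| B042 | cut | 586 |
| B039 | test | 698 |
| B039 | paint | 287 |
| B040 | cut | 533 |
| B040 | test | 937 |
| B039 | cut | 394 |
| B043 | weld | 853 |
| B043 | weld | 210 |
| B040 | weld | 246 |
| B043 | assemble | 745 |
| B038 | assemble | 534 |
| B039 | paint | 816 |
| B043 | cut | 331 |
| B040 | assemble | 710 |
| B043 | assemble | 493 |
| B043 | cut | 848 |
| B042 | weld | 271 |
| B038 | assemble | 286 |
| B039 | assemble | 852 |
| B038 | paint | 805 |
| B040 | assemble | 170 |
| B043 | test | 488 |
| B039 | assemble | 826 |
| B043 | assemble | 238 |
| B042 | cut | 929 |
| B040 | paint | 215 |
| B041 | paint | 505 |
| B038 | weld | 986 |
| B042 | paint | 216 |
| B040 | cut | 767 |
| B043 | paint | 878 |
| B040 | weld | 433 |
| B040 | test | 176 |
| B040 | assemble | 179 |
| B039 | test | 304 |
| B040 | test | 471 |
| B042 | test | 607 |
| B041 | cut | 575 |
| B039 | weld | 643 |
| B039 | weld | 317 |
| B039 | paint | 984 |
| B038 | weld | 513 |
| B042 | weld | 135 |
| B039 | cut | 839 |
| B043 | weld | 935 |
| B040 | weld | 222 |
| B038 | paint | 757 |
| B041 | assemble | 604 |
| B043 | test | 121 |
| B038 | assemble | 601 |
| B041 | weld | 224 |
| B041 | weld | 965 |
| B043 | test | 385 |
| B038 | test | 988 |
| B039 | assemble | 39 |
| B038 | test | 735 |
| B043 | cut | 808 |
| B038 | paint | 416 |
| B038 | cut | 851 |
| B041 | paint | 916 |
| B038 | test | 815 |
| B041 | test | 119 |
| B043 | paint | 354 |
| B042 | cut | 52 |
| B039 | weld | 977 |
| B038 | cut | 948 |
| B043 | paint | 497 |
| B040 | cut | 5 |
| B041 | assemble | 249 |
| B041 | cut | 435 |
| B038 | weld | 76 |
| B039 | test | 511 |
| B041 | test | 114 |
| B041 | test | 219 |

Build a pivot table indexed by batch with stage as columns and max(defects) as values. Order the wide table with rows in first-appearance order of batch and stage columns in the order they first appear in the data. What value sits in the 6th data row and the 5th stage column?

488

With rows in first-appearance order of batch, row 6 is batch=B043. stage columns in first-appearance order: cut, paint, assemble, weld, test; column 5 is test.
Long rows with batch=B043, stage=test: max(488, 121, 385) = 488.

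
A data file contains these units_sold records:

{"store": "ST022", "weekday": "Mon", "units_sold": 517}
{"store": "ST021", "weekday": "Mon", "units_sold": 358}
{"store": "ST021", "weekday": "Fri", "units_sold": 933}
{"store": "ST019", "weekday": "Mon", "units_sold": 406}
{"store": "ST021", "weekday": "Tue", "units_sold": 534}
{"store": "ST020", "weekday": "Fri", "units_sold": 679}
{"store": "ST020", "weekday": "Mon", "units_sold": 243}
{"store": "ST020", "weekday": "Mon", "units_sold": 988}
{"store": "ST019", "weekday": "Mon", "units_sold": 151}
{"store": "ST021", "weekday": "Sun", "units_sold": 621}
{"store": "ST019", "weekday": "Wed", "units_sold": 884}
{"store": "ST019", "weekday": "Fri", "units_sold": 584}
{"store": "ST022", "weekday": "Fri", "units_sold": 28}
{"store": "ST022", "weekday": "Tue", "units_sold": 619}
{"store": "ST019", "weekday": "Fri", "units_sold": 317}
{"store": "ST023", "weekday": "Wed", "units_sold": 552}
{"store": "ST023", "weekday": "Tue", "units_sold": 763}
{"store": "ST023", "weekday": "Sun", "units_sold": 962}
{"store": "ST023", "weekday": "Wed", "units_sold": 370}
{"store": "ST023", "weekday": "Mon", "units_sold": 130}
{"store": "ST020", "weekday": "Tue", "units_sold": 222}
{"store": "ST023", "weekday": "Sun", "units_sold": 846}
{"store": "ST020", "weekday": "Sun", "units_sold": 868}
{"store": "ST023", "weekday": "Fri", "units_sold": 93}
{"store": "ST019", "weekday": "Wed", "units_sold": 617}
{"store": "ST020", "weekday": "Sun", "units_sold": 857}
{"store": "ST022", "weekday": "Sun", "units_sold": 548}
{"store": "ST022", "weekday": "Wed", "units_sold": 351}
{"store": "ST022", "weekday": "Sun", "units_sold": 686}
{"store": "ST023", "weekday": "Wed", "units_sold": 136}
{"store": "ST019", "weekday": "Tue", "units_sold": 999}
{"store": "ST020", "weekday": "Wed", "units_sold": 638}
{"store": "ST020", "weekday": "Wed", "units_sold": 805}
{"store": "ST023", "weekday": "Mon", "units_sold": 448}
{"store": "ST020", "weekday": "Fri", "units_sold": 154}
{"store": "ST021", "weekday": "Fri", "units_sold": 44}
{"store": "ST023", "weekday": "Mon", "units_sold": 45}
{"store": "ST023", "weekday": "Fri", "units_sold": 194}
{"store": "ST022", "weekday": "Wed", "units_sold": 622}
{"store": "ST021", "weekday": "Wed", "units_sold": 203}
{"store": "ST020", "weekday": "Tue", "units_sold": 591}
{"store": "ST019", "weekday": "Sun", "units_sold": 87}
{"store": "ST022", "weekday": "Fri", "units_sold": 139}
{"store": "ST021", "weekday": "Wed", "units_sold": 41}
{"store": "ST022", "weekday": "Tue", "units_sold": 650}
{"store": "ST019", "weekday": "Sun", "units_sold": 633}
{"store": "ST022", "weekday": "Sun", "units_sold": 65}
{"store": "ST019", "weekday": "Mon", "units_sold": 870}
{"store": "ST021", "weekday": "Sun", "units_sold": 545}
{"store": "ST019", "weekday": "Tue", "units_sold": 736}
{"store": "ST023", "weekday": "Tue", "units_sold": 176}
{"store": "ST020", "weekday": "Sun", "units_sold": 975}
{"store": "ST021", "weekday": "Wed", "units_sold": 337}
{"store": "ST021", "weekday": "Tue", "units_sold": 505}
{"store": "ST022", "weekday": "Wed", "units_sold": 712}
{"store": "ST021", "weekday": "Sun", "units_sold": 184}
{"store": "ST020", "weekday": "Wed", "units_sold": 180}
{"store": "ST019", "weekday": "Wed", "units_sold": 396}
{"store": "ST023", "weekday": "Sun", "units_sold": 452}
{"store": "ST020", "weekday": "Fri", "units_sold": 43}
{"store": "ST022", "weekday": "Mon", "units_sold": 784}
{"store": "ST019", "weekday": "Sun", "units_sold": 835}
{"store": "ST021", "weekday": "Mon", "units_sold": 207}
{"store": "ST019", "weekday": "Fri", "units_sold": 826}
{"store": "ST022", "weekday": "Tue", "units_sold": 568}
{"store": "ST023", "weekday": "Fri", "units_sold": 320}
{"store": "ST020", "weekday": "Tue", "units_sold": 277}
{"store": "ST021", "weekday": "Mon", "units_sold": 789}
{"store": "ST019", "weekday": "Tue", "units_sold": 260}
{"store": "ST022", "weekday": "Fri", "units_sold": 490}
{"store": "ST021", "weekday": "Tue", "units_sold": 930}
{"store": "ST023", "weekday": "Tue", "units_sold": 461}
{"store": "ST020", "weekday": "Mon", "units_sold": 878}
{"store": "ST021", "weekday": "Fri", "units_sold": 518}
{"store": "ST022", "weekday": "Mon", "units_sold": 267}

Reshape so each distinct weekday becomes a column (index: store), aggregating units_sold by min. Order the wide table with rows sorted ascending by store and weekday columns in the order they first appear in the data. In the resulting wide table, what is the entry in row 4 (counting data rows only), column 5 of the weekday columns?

With rows sorted ascending by store, row 4 is store=ST022. weekday columns in first-appearance order: Mon, Fri, Tue, Sun, Wed; column 5 is Wed.
Long rows with store=ST022, weekday=Wed: min(351, 622, 712) = 351.

351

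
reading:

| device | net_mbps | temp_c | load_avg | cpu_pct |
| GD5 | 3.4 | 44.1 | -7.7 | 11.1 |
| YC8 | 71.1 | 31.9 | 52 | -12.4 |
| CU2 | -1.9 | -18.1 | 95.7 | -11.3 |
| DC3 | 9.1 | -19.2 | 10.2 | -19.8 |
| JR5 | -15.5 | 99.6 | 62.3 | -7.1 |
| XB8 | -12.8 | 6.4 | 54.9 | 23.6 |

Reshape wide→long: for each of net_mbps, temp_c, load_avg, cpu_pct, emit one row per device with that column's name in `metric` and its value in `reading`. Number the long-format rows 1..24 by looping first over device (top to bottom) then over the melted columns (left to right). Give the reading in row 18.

24 rows total (6 × 4). Row 18: index ⌊(18-1)/4⌋ = 4 into device → JR5; (18-1) mod 4 = 1 into the melted columns → temp_c.
So row 18 is (JR5, temp_c, 99.6); reading = 99.6.

99.6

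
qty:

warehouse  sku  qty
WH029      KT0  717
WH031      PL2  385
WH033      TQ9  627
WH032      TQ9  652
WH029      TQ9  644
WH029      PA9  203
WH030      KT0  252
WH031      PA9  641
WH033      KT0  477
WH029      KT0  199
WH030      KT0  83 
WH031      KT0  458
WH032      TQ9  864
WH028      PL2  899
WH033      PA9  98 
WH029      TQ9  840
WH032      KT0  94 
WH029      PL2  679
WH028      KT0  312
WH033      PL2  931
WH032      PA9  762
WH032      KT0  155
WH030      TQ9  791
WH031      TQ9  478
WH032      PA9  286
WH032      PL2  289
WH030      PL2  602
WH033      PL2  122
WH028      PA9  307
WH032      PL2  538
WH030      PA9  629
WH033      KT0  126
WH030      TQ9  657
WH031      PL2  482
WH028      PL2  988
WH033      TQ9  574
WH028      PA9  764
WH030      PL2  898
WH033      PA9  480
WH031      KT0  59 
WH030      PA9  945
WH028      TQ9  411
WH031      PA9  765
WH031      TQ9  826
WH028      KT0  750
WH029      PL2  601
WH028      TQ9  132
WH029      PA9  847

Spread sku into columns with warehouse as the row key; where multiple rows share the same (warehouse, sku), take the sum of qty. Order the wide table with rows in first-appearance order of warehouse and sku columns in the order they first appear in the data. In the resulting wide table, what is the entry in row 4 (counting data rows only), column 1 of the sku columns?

249

With rows in first-appearance order of warehouse, row 4 is warehouse=WH032. sku columns in first-appearance order: KT0, PL2, TQ9, PA9; column 1 is KT0.
Long rows with warehouse=WH032, sku=KT0: 94 + 155 = 249.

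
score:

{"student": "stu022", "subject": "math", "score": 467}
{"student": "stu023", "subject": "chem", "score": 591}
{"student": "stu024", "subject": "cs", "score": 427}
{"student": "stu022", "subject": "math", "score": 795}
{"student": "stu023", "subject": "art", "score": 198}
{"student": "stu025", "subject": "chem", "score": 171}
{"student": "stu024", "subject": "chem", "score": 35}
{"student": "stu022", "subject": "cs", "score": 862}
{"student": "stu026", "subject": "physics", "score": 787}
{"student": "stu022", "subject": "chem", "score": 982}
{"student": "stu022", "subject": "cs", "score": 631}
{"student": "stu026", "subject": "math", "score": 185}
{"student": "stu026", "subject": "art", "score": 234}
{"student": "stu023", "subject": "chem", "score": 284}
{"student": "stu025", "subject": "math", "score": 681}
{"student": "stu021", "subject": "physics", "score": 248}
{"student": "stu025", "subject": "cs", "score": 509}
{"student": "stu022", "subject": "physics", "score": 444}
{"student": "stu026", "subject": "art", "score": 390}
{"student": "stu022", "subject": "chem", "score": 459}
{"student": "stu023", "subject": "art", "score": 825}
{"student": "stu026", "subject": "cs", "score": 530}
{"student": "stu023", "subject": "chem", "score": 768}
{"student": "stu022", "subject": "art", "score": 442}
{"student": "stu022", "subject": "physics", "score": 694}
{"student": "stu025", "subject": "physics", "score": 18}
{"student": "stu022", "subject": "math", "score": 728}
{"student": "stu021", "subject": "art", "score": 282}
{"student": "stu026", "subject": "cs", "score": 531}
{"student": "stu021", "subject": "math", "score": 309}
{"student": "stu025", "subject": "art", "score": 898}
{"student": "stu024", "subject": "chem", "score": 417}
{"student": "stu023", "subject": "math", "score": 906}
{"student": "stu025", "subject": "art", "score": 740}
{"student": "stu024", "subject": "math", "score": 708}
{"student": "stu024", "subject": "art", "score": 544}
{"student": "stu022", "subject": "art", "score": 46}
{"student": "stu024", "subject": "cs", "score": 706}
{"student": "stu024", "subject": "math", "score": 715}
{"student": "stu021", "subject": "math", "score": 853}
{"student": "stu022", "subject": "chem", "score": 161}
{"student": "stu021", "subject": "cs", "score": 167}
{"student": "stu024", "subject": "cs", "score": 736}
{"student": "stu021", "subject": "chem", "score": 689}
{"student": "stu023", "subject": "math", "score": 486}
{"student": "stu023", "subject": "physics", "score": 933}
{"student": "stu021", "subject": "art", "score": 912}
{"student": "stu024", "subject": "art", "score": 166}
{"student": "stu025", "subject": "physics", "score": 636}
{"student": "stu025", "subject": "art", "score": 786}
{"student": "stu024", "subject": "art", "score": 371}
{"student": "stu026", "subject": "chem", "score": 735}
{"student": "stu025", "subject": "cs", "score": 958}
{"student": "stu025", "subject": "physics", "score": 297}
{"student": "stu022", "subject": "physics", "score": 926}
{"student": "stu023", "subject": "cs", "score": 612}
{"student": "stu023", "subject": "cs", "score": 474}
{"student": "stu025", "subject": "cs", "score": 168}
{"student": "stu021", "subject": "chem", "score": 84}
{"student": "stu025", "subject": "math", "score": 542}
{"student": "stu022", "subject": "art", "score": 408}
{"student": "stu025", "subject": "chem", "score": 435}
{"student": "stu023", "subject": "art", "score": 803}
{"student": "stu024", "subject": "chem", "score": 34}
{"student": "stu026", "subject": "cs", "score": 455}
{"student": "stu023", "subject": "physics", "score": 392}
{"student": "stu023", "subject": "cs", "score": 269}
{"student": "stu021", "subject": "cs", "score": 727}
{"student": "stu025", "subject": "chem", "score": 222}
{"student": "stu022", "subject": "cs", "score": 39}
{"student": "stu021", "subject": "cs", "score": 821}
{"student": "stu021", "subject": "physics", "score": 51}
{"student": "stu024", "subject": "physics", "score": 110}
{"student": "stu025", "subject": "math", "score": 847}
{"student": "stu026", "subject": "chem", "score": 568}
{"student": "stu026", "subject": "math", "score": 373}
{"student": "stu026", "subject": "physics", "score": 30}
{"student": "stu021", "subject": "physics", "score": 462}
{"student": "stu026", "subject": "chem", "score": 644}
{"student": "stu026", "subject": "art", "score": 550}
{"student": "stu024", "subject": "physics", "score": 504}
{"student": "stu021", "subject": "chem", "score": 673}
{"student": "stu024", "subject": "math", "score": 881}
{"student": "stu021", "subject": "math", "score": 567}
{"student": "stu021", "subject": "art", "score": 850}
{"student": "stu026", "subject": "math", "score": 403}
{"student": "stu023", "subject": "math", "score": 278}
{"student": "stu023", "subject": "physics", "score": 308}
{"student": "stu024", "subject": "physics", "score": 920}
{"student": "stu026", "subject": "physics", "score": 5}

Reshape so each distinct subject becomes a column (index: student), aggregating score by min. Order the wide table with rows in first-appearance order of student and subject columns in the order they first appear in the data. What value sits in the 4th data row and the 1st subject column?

With rows in first-appearance order of student, row 4 is student=stu025. subject columns in first-appearance order: math, chem, cs, art, physics; column 1 is math.
Long rows with student=stu025, subject=math: min(681, 542, 847) = 542.

542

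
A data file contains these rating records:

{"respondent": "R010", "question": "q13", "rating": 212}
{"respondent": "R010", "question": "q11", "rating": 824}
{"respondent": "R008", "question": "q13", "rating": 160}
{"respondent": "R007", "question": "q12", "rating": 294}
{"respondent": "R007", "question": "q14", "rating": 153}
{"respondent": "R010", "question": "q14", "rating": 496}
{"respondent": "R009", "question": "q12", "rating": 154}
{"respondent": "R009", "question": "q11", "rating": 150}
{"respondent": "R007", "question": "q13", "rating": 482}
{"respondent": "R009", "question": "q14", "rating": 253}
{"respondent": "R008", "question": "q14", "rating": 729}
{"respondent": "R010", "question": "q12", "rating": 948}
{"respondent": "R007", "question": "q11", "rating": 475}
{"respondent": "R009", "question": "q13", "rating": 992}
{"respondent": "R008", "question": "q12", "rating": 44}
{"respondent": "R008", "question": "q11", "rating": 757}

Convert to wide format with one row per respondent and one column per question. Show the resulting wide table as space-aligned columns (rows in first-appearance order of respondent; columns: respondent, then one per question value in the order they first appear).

Columns: respondent plus the 4 distinct question values (q13, q11, q12, q14).
For example, row R010 column q13 takes rating=212 from the long row (R010, q13).

respondent  q13  q11  q12  q14
R010        212  824  948  496
R008        160  757  44   729
R007        482  475  294  153
R009        992  150  154  253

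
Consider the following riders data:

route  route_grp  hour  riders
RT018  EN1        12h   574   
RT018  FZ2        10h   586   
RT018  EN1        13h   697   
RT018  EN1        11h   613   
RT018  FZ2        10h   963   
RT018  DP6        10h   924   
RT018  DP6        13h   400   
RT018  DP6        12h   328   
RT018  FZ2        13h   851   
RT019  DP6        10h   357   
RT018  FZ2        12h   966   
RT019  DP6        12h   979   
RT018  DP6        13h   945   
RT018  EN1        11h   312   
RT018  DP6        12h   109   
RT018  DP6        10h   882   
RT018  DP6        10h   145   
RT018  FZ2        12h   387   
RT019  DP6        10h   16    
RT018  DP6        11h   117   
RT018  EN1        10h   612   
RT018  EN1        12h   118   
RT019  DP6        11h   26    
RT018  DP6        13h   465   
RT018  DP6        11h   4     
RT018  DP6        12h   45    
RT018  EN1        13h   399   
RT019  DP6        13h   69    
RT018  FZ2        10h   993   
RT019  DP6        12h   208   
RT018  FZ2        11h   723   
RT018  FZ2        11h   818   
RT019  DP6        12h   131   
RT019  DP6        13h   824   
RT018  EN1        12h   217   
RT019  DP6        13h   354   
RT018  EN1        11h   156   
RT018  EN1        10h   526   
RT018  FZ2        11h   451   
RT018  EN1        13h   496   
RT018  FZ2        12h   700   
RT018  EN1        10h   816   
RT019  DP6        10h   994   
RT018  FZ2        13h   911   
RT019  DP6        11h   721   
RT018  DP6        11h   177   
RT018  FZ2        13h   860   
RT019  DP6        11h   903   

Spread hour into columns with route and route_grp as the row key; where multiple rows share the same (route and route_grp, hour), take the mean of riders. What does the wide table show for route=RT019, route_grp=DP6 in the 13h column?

Rows with route=RT019, route_grp=DP6 and hour=13h: riders values are 69, 824, 354.
(69 + 824 + 354) / 3 = 415.67.

415.67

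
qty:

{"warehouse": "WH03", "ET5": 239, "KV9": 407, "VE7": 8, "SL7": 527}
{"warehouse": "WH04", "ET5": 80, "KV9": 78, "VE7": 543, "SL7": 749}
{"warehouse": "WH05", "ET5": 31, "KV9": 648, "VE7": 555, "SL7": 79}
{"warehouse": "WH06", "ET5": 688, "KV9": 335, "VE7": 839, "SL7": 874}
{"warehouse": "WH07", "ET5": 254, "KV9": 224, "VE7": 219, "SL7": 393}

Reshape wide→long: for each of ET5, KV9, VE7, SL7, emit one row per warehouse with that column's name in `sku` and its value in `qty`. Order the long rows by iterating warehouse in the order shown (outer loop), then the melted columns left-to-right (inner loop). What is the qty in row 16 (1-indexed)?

20 rows total (5 × 4). Row 16: index ⌊(16-1)/4⌋ = 3 into warehouse → WH06; (16-1) mod 4 = 3 into the melted columns → SL7.
So row 16 is (WH06, SL7, 874); qty = 874.

874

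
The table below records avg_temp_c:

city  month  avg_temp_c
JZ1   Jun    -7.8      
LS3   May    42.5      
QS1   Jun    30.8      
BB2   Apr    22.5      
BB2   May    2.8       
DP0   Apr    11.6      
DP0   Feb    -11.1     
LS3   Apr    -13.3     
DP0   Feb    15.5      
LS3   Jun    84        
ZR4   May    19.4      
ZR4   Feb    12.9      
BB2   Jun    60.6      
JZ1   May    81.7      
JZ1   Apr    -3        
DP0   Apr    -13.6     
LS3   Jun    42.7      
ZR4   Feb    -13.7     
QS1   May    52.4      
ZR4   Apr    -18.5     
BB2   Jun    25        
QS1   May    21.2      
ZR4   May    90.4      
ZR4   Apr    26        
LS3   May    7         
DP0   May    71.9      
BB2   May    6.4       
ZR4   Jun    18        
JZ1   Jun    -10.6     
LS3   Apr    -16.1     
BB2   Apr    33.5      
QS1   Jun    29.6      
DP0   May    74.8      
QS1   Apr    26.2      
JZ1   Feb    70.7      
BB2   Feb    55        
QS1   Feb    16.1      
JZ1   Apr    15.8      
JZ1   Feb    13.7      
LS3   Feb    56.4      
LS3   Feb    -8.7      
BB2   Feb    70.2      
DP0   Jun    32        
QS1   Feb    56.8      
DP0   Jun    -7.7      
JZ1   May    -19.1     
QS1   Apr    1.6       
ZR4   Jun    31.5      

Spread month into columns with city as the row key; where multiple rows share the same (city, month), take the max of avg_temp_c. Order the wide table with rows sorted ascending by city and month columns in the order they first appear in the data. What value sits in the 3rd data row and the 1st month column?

With rows sorted ascending by city, row 3 is city=JZ1. month columns in first-appearance order: Jun, May, Apr, Feb; column 1 is Jun.
Long rows with city=JZ1, month=Jun: max(-7.8, -10.6) = -7.8.

-7.8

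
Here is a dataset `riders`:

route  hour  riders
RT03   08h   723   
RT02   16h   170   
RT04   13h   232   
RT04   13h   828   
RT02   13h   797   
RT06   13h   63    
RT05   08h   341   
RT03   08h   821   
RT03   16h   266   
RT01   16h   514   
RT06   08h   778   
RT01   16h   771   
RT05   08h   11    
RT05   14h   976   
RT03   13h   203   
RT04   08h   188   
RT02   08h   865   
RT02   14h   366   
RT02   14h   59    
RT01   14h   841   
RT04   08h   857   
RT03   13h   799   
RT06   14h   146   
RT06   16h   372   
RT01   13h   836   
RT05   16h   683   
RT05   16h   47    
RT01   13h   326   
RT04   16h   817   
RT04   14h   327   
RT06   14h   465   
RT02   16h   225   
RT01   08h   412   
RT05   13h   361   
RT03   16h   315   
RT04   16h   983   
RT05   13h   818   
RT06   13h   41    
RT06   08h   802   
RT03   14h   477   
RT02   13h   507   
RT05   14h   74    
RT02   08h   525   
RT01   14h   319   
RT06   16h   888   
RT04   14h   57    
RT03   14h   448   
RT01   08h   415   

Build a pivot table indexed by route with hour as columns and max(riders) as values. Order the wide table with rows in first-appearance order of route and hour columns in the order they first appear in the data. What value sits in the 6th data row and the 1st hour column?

With rows in first-appearance order of route, row 6 is route=RT01. hour columns in first-appearance order: 08h, 16h, 13h, 14h; column 1 is 08h.
Long rows with route=RT01, hour=08h: max(412, 415) = 415.

415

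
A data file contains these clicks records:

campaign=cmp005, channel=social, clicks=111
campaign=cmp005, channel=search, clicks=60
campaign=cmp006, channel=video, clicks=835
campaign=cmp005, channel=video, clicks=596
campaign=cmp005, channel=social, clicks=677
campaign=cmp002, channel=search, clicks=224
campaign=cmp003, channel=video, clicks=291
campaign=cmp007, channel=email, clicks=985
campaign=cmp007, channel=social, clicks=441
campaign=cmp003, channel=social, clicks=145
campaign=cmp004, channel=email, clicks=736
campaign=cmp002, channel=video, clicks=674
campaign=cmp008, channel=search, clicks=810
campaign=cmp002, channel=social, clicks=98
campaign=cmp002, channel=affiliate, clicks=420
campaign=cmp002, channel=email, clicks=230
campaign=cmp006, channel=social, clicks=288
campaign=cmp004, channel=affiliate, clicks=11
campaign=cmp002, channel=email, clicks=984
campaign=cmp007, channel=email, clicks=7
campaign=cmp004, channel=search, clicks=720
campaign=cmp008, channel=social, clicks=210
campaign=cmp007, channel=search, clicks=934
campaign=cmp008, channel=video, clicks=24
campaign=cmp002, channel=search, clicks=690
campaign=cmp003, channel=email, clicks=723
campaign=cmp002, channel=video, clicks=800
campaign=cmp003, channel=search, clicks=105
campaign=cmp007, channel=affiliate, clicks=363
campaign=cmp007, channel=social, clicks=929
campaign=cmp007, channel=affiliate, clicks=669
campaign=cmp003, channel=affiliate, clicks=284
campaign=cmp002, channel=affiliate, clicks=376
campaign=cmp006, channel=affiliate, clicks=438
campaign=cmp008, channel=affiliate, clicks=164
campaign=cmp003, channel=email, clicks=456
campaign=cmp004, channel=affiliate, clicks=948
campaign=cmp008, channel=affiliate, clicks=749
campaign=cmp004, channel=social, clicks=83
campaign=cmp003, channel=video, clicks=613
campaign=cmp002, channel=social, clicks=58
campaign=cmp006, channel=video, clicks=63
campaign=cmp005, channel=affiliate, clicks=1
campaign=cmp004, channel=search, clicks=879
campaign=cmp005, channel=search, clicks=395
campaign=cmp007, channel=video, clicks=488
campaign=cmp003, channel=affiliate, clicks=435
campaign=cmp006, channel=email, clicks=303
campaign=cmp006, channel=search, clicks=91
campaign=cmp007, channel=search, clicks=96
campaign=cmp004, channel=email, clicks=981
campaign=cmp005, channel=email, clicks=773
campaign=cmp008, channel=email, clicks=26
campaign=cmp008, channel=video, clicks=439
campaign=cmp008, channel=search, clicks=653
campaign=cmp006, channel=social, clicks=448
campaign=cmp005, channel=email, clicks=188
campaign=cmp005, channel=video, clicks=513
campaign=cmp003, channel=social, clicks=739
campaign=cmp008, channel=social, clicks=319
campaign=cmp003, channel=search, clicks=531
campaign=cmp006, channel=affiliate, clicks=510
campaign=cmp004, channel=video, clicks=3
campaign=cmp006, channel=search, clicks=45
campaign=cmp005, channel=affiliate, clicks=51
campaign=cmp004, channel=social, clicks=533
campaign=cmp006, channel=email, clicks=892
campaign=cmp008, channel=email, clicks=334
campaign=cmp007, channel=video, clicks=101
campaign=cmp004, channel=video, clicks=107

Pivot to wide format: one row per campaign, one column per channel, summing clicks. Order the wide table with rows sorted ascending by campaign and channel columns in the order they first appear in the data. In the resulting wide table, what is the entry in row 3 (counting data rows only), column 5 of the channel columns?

959

With rows sorted ascending by campaign, row 3 is campaign=cmp004. channel columns in first-appearance order: social, search, video, email, affiliate; column 5 is affiliate.
Long rows with campaign=cmp004, channel=affiliate: 11 + 948 = 959.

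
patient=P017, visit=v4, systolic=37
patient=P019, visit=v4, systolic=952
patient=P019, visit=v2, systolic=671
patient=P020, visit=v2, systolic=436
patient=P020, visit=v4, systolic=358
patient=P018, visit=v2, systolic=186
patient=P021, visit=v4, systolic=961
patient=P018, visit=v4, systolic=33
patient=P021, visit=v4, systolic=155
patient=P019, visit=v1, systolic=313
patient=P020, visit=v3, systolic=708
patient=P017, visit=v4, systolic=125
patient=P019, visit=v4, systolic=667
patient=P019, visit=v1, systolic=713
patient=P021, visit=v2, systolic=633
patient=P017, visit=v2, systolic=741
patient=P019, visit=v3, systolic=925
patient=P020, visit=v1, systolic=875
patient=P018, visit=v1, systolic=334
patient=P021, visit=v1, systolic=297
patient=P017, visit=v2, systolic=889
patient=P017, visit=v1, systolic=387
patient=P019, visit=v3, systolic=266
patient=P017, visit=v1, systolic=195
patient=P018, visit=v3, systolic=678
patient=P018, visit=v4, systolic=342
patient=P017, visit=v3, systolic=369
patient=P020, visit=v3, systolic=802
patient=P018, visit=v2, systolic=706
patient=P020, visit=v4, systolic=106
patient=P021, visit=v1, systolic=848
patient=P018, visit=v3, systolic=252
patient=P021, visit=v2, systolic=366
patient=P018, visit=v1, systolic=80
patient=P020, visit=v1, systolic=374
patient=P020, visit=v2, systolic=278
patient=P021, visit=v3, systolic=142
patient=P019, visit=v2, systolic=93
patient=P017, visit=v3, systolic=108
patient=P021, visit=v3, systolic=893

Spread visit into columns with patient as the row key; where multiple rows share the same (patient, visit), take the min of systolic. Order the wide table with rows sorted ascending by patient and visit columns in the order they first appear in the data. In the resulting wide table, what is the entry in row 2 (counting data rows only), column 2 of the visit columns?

With rows sorted ascending by patient, row 2 is patient=P018. visit columns in first-appearance order: v4, v2, v1, v3; column 2 is v2.
Long rows with patient=P018, visit=v2: min(186, 706) = 186.

186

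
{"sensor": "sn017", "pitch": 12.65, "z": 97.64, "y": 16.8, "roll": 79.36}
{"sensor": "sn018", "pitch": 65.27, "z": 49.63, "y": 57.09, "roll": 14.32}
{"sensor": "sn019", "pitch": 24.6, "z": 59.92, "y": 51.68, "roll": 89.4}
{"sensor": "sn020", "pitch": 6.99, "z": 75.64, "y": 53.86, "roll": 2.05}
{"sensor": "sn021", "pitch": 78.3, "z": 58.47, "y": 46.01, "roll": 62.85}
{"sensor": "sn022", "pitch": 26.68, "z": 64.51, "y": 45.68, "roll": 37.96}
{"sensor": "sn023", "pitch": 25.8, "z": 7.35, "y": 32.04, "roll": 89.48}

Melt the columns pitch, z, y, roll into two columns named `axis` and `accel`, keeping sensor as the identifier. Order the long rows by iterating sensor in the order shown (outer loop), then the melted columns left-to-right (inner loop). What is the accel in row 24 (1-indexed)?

28 rows total (7 × 4). Row 24: index ⌊(24-1)/4⌋ = 5 into sensor → sn022; (24-1) mod 4 = 3 into the melted columns → roll.
So row 24 is (sn022, roll, 37.96); accel = 37.96.

37.96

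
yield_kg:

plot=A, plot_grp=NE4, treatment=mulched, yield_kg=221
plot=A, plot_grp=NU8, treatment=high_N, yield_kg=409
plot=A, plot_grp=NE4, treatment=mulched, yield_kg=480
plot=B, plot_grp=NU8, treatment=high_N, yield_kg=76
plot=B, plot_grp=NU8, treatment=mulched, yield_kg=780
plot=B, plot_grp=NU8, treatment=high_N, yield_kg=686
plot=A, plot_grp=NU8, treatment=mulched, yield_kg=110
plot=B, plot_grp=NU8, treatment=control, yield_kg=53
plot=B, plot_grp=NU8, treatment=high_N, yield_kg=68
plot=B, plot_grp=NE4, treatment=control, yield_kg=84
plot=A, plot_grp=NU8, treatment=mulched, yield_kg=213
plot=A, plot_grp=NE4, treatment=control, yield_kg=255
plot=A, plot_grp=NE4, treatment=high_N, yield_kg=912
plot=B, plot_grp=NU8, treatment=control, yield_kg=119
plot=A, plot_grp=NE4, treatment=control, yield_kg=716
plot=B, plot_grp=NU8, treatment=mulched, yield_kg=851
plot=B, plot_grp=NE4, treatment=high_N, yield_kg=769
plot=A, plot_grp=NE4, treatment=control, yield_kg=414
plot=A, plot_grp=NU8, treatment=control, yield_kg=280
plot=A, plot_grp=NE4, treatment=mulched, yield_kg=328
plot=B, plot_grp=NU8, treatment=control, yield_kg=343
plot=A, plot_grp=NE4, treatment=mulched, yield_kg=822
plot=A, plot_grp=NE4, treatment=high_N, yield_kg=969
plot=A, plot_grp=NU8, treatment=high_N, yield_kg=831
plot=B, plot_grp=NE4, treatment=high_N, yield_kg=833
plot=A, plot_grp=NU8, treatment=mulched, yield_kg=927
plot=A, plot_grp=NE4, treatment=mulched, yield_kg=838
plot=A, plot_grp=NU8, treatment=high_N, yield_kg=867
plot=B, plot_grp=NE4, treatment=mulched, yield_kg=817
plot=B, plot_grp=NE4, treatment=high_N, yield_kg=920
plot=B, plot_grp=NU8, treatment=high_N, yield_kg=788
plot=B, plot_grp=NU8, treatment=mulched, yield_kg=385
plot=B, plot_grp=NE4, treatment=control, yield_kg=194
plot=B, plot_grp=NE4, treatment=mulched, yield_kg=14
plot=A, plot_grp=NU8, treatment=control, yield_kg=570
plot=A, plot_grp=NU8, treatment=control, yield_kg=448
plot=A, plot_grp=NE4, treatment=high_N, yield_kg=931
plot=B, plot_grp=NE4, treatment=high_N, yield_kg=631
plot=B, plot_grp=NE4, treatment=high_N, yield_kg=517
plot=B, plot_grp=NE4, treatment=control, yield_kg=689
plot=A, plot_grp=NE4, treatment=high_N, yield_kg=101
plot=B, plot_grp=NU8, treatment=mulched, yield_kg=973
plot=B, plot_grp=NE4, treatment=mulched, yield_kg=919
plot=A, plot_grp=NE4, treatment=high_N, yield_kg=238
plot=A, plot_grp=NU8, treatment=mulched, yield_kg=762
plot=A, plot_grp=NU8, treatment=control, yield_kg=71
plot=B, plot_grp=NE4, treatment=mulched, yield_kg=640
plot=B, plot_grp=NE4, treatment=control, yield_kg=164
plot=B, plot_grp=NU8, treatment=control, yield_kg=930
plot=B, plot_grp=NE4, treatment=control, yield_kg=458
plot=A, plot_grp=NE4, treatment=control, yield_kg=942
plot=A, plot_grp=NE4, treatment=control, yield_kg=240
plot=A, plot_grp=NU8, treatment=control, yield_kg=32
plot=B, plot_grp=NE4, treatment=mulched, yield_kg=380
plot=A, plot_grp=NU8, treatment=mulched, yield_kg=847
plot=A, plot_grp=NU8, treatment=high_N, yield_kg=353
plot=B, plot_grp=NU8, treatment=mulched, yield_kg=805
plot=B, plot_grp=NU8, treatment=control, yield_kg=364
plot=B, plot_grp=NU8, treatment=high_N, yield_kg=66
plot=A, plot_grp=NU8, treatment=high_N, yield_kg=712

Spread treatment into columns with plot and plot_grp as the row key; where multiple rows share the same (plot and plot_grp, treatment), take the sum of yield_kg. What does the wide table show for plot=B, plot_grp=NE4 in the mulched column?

Rows with plot=B, plot_grp=NE4 and treatment=mulched: yield_kg values are 817, 14, 919, 640, 380.
817 + 14 + 919 + 640 + 380 = 2770.

2770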